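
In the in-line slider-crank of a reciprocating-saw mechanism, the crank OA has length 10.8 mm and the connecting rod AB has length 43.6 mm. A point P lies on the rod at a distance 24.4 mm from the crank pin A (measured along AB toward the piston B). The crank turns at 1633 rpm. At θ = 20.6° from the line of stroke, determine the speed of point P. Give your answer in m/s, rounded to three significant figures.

1.06

ω = 171 rad/s.  Crank-pin speed |V_A| = rω = 1.8469 m/s, perpendicular to OA.
Rod angle: sinφ = −(r/L) sinθ ⇒ φ = -5.000°; ω_rod = −rω cosθ/√(L²−r²sin²θ) = -39.803 rad/s.
V_P = V_A + ω_rod × AP, with AP = 0.0244 m along the rod.
Components: V_Px = −rω sinθ − a·ω_rod·sinφ = -0.73445 m/s;  V_Py = rω cosθ + a·ω_rod·cosφ = +0.7613 m/s.
|V_P| = √(V_Px² + V_Py²) = 1.0578 m/s.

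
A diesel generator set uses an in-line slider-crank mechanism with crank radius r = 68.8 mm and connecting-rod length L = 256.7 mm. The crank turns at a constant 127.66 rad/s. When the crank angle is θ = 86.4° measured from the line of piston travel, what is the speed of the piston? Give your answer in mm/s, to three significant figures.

8920

ω = 127.7 rad/s
For an in-line slider-crank, x = r cosθ + √(L² − r² sin²θ), so v = −rω sinθ·[1 + r cosθ/√(L² − r² sin²θ)].
With r = 0.0688 m, L = 0.2567 m, θ = 86.4°: √(L² − r² sin²θ) = 0.24735 m.
v = −0.0688·127.7·0.99803·[1 + 0.0688·0.06279/0.24735] = -8.9188 m/s.
|v| = 8.9188 m/s = 8918.8 mm/s.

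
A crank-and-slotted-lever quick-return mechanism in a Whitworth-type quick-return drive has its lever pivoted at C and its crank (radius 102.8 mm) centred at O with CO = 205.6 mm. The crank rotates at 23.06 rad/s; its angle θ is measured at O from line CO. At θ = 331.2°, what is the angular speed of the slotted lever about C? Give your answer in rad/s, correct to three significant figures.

ω = 23.06 rad/s
Crank pin A relative to C: A = (d + r cosθ, r sinθ); lever angle φ = atan2(r sinθ, d + r cosθ).
Differentiating tanφ: φ̇ = rω(d cosθ + r)/(d² + r² + 2dr cosθ).
d² + r² + 2dr cosθ = |CA|² = 0.0898819 m²;  d cosθ + r = +0.28297 m.
|ω_lever| = |0.1028·23.06·+0.28297| / 0.0898819 = 7.4631 rad/s.

7.46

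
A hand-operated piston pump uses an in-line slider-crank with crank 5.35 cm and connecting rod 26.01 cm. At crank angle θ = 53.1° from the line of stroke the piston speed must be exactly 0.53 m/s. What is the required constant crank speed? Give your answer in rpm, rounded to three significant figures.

105

For an in-line slider-crank, |v_piston| = rω|sinθ|·[1 + r cosθ/√(L² − r² sin²θ)].
With r = 0.0535 m, L = 0.2601 m, θ = 53.1°: the bracketed kinematic factor |dx/dθ| = 0.04814 m.
ω = v/|dx/dθ| = 0.53/0.04814 = 11.01 rad/s.
N = 60ω/(2π) = 105.13 rpm.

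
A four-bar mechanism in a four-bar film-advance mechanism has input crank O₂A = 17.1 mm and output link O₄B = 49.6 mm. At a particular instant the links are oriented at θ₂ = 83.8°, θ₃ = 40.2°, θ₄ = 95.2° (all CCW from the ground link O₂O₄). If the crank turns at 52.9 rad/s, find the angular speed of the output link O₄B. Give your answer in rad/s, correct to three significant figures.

15.4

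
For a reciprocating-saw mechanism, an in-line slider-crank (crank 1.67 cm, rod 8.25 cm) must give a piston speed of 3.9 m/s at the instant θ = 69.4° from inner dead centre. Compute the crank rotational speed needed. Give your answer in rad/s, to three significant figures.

233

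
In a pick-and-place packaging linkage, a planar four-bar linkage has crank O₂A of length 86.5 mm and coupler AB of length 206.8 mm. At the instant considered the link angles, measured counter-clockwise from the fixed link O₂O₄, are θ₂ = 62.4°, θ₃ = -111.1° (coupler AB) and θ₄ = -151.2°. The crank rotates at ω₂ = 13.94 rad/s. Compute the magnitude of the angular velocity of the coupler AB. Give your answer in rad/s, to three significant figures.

5.01

ω₂ = 13.94 rad/s
Differentiating the loop-closure r₂e^{iθ₂}+r₃e^{iθ₃}=r₁+r₄e^{iθ₄} gives r₂ω₂e^{iθ₂}+r₃ω₃e^{iθ₃}=r₄ω₄e^{iθ₄}.
Eliminating the other unknown: ω₃ = r₂ω₂ sin(θ₄−θ₂) / [r₃ sin(θ₃−θ₄)].
Numerator sine = +0.55339; denominator sine = +0.64412.
Result = 0.0865·13.94·(+0.55339) / (0.2068·(+0.64412)) = +5.0095 rad/s; magnitude 5.0095 rad/s.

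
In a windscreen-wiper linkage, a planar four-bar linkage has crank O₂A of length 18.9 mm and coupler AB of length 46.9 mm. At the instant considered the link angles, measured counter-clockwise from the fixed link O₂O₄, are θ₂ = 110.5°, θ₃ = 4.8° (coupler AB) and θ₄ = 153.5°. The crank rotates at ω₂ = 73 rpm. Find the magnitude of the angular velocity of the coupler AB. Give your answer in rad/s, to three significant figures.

ω₂ = 7.645 rad/s (from 73 rpm).
Differentiating the loop-closure r₂e^{iθ₂}+r₃e^{iθ₃}=r₁+r₄e^{iθ₄} gives r₂ω₂e^{iθ₂}+r₃ω₃e^{iθ₃}=r₄ω₄e^{iθ₄}.
Eliminating the other unknown: ω₃ = r₂ω₂ sin(θ₄−θ₂) / [r₃ sin(θ₃−θ₄)].
Numerator sine = +0.68200; denominator sine = -0.51952.
Result = 0.0189·7.645·(+0.68200) / (0.0469·(-0.51952)) = -4.0441 rad/s; magnitude 4.0441 rad/s.

4.04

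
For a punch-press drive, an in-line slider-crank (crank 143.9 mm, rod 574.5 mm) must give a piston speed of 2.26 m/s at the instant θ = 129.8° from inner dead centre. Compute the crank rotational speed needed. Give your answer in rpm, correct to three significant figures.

233

For an in-line slider-crank, |v_piston| = rω|sinθ|·[1 + r cosθ/√(L² − r² sin²θ)].
With r = 0.1439 m, L = 0.5745 m, θ = 129.8°: the bracketed kinematic factor |dx/dθ| = 0.092493 m.
ω = v/|dx/dθ| = 2.26/0.092493 = 24.434 rad/s.
N = 60ω/(2π) = 233.33 rpm.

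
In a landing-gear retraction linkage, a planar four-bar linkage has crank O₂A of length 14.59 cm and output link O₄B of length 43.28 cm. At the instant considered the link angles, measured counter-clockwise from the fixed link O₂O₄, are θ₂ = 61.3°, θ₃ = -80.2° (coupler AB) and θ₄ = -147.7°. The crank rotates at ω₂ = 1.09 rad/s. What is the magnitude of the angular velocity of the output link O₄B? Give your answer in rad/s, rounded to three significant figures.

ω₂ = 1.09 rad/s
Differentiating the loop-closure r₂e^{iθ₂}+r₃e^{iθ₃}=r₁+r₄e^{iθ₄} gives r₂ω₂e^{iθ₂}+r₃ω₃e^{iθ₃}=r₄ω₄e^{iθ₄}.
Eliminating the other unknown: ω₄ = r₂ω₂ sin(θ₂−θ₃) / [r₄ sin(θ₄−θ₃)].
Numerator sine = +0.62251; denominator sine = -0.92388.
Result = 0.1459·1.09·(+0.62251) / (0.4328·(-0.92388)) = -0.24759 rad/s; magnitude 0.24759 rad/s.

0.248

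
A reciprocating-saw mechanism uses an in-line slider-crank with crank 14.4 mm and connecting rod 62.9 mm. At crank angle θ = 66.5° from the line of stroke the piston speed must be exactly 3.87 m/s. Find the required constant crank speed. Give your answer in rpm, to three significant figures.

2560

For an in-line slider-crank, |v_piston| = rω|sinθ|·[1 + r cosθ/√(L² − r² sin²θ)].
With r = 0.0144 m, L = 0.0629 m, θ = 66.5°: the bracketed kinematic factor |dx/dθ| = 0.014439 m.
ω = v/|dx/dθ| = 3.87/0.014439 = 268.03 rad/s.
N = 60ω/(2π) = 2559.5 rpm.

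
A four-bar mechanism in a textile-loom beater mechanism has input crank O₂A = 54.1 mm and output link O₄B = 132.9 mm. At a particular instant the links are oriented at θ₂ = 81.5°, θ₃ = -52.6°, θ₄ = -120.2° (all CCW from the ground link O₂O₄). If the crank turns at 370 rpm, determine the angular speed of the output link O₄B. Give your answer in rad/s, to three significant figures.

12.3

ω₂ = 38.75 rad/s (from 370 rpm).
Differentiating the loop-closure r₂e^{iθ₂}+r₃e^{iθ₃}=r₁+r₄e^{iθ₄} gives r₂ω₂e^{iθ₂}+r₃ω₃e^{iθ₃}=r₄ω₄e^{iθ₄}.
Eliminating the other unknown: ω₄ = r₂ω₂ sin(θ₂−θ₃) / [r₄ sin(θ₄−θ₃)].
Numerator sine = +0.71813; denominator sine = -0.92455.
Result = 0.0541·38.75·(+0.71813) / (0.1329·(-0.92455)) = -12.251 rad/s; magnitude 12.251 rad/s.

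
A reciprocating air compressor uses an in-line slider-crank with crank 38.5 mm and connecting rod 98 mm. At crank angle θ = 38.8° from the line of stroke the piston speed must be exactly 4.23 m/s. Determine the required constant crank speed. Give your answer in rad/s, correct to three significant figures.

133

For an in-line slider-crank, |v_piston| = rω|sinθ|·[1 + r cosθ/√(L² − r² sin²θ)].
With r = 0.0385 m, L = 0.098 m, θ = 38.8°: the bracketed kinematic factor |dx/dθ| = 0.031745 m.
ω = v/|dx/dθ| = 4.23/0.031745 = 133.25 rad/s.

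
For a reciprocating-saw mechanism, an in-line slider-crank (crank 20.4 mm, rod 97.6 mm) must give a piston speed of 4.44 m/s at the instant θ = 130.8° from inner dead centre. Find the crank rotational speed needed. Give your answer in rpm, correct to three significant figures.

3190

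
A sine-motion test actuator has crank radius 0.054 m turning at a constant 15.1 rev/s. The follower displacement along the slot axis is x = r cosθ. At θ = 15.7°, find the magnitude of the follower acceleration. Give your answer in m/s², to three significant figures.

468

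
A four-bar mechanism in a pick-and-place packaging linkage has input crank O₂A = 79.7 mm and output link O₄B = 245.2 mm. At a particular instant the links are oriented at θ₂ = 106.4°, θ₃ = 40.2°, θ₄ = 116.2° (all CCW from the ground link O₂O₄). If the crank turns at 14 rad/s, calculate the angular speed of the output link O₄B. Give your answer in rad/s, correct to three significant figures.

4.29

ω₂ = 14 rad/s
Differentiating the loop-closure r₂e^{iθ₂}+r₃e^{iθ₃}=r₁+r₄e^{iθ₄} gives r₂ω₂e^{iθ₂}+r₃ω₃e^{iθ₃}=r₄ω₄e^{iθ₄}.
Eliminating the other unknown: ω₄ = r₂ω₂ sin(θ₂−θ₃) / [r₄ sin(θ₄−θ₃)].
Numerator sine = +0.91496; denominator sine = +0.97030.
Result = 0.0797·14·(+0.91496) / (0.2452·(+0.97030)) = +4.2911 rad/s; magnitude 4.2911 rad/s.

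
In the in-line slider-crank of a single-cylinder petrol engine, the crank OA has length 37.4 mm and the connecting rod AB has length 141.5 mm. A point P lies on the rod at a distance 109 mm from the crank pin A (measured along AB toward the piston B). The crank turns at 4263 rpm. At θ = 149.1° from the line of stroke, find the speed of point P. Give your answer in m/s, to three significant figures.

7.79

ω = 446.4 rad/s.  Crank-pin speed |V_A| = rω = 16.696 m/s, perpendicular to OA.
Rod angle: sinφ = −(r/L) sinθ ⇒ φ = -7.801°; ω_rod = −rω cosθ/√(L²−r²sin²θ) = +102.19 rad/s.
V_P = V_A + ω_rod × AP, with AP = 0.109 m along the rod.
Components: V_Px = −rω sinθ − a·ω_rod·sinφ = -7.0622 m/s;  V_Py = rω cosθ + a·ω_rod·cosφ = -3.2905 m/s.
|V_P| = √(V_Px² + V_Py²) = 7.7912 m/s.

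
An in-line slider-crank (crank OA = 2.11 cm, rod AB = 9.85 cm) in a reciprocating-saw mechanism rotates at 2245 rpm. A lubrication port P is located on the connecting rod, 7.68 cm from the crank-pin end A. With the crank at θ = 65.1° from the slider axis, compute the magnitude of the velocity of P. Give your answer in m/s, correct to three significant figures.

4.84

ω = 235.1 rad/s.  Crank-pin speed |V_A| = rω = 4.9605 m/s, perpendicular to OA.
Rod angle: sinφ = −(r/L) sinθ ⇒ φ = -11.204°; ω_rod = −rω cosθ/√(L²−r²sin²θ) = -21.616 rad/s.
V_P = V_A + ω_rod × AP, with AP = 0.0768 m along the rod.
Components: V_Px = −rω sinθ − a·ω_rod·sinφ = -4.822 m/s;  V_Py = rω cosθ + a·ω_rod·cosφ = +0.46012 m/s.
|V_P| = √(V_Px² + V_Py²) = 4.8439 m/s.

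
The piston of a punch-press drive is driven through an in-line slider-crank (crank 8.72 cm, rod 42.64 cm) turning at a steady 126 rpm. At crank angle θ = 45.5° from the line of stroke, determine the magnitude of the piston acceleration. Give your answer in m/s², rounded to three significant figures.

10.6

ω = 2π·126/60 = 13.19 rad/s
x(θ) = r cosθ + √(L² − r² sin²θ); with ω constant, a = ω²·d²x/dθ².
d²x/dθ² = −r cosθ − r²(cos2θ)/√u − r⁴ sin²2θ/(4u^{3/2}),  u = L² − r² sin²θ = 0.177949 m².
Substituting r = 0.0872 m, L = 0.4264 m, θ = 45.5°: d²x/dθ² = -0.060997 m.
a = ω²·d²x/dθ² = (13.19)²·(-0.060997) = -10.62 m/s²;  |a| = 10.62 m/s².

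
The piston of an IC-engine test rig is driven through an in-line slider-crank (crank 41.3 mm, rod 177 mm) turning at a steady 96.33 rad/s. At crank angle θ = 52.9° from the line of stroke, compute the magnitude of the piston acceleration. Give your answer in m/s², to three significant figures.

ω = 96.33 rad/s
x(θ) = r cosθ + √(L² − r² sin²θ); with ω constant, a = ω²·d²x/dθ².
d²x/dθ² = −r cosθ − r²(cos2θ)/√u − r⁴ sin²2θ/(4u^{3/2}),  u = L² − r² sin²θ = 0.0302439 m².
Substituting r = 0.0413 m, L = 0.177 m, θ = 52.9°: d²x/dθ² = -0.02237 m.
a = ω²·d²x/dθ² = (96.33)²·(-0.02237) = -207.58 m/s²;  |a| = 207.58 m/s².

208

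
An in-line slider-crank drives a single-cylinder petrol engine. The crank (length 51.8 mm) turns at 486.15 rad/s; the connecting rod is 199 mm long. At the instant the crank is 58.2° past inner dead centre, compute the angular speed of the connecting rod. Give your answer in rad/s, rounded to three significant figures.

ω = 486.1 rad/s
The rod makes angle φ with the slider axis where L sinφ = r sinθ; differentiating, L cosφ·φ̇ = r ω cosθ.
L cosφ = √(L² − r² sin²θ) = 0.19407 m.
|ω_rod| = r ω |cosθ| / √(L² − r² sin²θ) = 0.0518·486.1·0.52696/0.19407 = 68.378 rad/s.

68.4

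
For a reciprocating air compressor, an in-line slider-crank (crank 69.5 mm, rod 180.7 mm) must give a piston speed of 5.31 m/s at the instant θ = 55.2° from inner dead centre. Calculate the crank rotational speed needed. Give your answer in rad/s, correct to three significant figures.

For an in-line slider-crank, |v_piston| = rω|sinθ|·[1 + r cosθ/√(L² − r² sin²θ)].
With r = 0.0695 m, L = 0.1807 m, θ = 55.2°: the bracketed kinematic factor |dx/dθ| = 0.070273 m.
ω = v/|dx/dθ| = 5.31/0.070273 = 75.563 rad/s.

75.6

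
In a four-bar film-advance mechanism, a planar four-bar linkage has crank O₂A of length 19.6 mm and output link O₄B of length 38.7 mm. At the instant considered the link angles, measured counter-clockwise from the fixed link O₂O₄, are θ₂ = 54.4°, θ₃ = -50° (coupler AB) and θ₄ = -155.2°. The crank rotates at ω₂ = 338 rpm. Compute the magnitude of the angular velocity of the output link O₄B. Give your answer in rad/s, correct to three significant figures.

18.0

ω₂ = 35.4 rad/s (from 338 rpm).
Differentiating the loop-closure r₂e^{iθ₂}+r₃e^{iθ₃}=r₁+r₄e^{iθ₄} gives r₂ω₂e^{iθ₂}+r₃ω₃e^{iθ₃}=r₄ω₄e^{iθ₄}.
Eliminating the other unknown: ω₄ = r₂ω₂ sin(θ₂−θ₃) / [r₄ sin(θ₄−θ₃)].
Numerator sine = +0.96858; denominator sine = -0.96502.
Result = 0.0196·35.4·(+0.96858) / (0.0387·(-0.96502)) = -17.993 rad/s; magnitude 17.993 rad/s.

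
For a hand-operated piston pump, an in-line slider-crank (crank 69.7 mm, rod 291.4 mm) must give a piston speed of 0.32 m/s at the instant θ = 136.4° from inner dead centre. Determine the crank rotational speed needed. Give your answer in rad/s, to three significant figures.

For an in-line slider-crank, |v_piston| = rω|sinθ|·[1 + r cosθ/√(L² − r² sin²θ)].
With r = 0.0697 m, L = 0.2914 m, θ = 136.4°: the bracketed kinematic factor |dx/dθ| = 0.039625 m.
ω = v/|dx/dθ| = 0.32/0.039625 = 8.0757 rad/s.

8.08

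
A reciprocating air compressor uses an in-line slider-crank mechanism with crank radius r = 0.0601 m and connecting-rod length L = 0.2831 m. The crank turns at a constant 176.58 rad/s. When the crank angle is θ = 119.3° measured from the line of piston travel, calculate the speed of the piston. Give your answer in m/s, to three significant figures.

8.28

ω = 176.6 rad/s
For an in-line slider-crank, x = r cosθ + √(L² − r² sin²θ), so v = −rω sinθ·[1 + r cosθ/√(L² − r² sin²θ)].
With r = 0.0601 m, L = 0.2831 m, θ = 119.3°: √(L² − r² sin²θ) = 0.27821 m.
v = −0.0601·176.6·0.87207·[1 + 0.0601·-0.48938/0.27821] = -8.2764 m/s.
|v| = 8.2764 m/s.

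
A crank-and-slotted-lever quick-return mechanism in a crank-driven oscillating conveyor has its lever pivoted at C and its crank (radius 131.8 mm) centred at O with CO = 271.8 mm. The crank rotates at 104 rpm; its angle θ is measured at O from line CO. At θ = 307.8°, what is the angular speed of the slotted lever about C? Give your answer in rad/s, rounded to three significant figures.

ω = 10.89 rad/s (from 104 rpm).
Crank pin A relative to C: A = (d + r cosθ, r sinθ); lever angle φ = atan2(r sinθ, d + r cosθ).
Differentiating tanφ: φ̇ = rω(d cosθ + r)/(d² + r² + 2dr cosθ).
d² + r² + 2dr cosθ = |CA|² = 0.135159 m²;  d cosθ + r = +0.29839 m.
|ω_lever| = |0.1318·10.89·+0.29839| / 0.135159 = 3.1689 rad/s.

3.17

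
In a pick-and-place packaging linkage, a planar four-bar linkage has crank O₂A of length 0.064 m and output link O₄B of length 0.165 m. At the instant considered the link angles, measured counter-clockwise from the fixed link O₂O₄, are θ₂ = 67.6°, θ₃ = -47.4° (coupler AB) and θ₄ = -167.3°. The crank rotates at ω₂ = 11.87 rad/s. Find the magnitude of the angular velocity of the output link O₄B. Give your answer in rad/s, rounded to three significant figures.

4.81

ω₂ = 11.87 rad/s
Differentiating the loop-closure r₂e^{iθ₂}+r₃e^{iθ₃}=r₁+r₄e^{iθ₄} gives r₂ω₂e^{iθ₂}+r₃ω₃e^{iθ₃}=r₄ω₄e^{iθ₄}.
Eliminating the other unknown: ω₄ = r₂ω₂ sin(θ₂−θ₃) / [r₄ sin(θ₄−θ₃)].
Numerator sine = +0.90631; denominator sine = -0.86690.
Result = 0.064·11.87·(+0.90631) / (0.165·(-0.86690)) = -4.8134 rad/s; magnitude 4.8134 rad/s.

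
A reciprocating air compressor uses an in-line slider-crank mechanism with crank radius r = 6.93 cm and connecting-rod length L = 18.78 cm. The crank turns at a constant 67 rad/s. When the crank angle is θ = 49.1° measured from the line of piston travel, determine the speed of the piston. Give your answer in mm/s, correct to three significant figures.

4390

ω = 67 rad/s
For an in-line slider-crank, x = r cosθ + √(L² − r² sin²θ), so v = −rω sinθ·[1 + r cosθ/√(L² − r² sin²θ)].
With r = 0.0693 m, L = 0.1878 m, θ = 49.1°: √(L² − r² sin²θ) = 0.18035 m.
v = −0.0693·67·0.75585·[1 + 0.0693·0.65474/0.18035] = -4.3925 m/s.
|v| = 4.3925 m/s = 4392.5 mm/s.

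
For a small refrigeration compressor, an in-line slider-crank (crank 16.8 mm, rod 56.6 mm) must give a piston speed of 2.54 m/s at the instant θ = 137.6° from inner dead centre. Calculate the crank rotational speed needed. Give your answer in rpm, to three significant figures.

For an in-line slider-crank, |v_piston| = rω|sinθ|·[1 + r cosθ/√(L² − r² sin²θ)].
With r = 0.0168 m, L = 0.0566 m, θ = 137.6°: the bracketed kinematic factor |dx/dθ| = 0.008794 m.
ω = v/|dx/dθ| = 2.54/0.008794 = 288.83 rad/s.
N = 60ω/(2π) = 2758.2 rpm.

2760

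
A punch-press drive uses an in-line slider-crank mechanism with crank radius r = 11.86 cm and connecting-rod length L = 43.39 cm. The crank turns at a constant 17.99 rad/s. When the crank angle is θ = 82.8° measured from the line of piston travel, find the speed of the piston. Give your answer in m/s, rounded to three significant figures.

ω = 17.99 rad/s
For an in-line slider-crank, x = r cosθ + √(L² − r² sin²θ), so v = −rω sinθ·[1 + r cosθ/√(L² − r² sin²θ)].
With r = 0.1186 m, L = 0.4339 m, θ = 82.8°: √(L² − r² sin²θ) = 0.41764 m.
v = −0.1186·17.99·0.99211·[1 + 0.1186·0.12533/0.41764] = -2.1921 m/s.
|v| = 2.1921 m/s.

2.19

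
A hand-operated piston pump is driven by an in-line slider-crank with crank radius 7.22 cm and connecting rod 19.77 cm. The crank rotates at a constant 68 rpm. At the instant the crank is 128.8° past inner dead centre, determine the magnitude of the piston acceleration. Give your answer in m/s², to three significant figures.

ω = 2π·68/60 = 7.121 rad/s
x(θ) = r cosθ + √(L² − r² sin²θ); with ω constant, a = ω²·d²x/dθ².
d²x/dθ² = −r cosθ − r²(cos2θ)/√u − r⁴ sin²2θ/(4u^{3/2}),  u = L² − r² sin²θ = 0.0359192 m².
Substituting r = 0.0722 m, L = 0.1977 m, θ = 128.8°: d²x/dθ² = +0.050195 m.
a = ω²·d²x/dθ² = (7.121)²·(+0.050195) = +2.5453 m/s²;  |a| = 2.5453 m/s².

2.55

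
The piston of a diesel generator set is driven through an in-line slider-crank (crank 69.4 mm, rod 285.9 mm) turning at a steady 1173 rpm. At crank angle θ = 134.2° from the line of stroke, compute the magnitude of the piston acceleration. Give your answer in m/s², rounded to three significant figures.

ω = 2π·1173/60 = 122.8 rad/s
x(θ) = r cosθ + √(L² − r² sin²θ); with ω constant, a = ω²·d²x/dθ².
d²x/dθ² = −r cosθ − r²(cos2θ)/√u − r⁴ sin²2θ/(4u^{3/2}),  u = L² − r² sin²θ = 0.0792634 m².
Substituting r = 0.0694 m, L = 0.2859 m, θ = 134.2°: d²x/dθ² = +0.048601 m.
a = ω²·d²x/dθ² = (122.8)²·(+0.048601) = +733.33 m/s²;  |a| = 733.33 m/s².

733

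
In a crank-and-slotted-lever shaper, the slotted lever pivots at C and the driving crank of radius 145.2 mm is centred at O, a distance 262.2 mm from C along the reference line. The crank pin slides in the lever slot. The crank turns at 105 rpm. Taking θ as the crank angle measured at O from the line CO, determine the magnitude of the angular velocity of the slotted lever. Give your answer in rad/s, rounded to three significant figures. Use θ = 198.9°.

ω = 11 rad/s (from 105 rpm).
Crank pin A relative to C: A = (d + r cosθ, r sinθ); lever angle φ = atan2(r sinθ, d + r cosθ).
Differentiating tanφ: φ̇ = rω(d cosθ + r)/(d² + r² + 2dr cosθ).
d² + r² + 2dr cosθ = |CA|² = 0.0177942 m²;  d cosθ + r = -0.10286 m.
|ω_lever| = |0.1452·11·-0.10286| / 0.0177942 = 9.2293 rad/s.

9.23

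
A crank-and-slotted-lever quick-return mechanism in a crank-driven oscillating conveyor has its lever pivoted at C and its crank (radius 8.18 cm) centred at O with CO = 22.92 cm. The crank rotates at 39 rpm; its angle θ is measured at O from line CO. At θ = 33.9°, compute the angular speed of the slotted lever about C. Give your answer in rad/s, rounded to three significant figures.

ω = 4.084 rad/s (from 39 rpm).
Crank pin A relative to C: A = (d + r cosθ, r sinθ); lever angle φ = atan2(r sinθ, d + r cosθ).
Differentiating tanφ: φ̇ = rω(d cosθ + r)/(d² + r² + 2dr cosθ).
d² + r² + 2dr cosθ = |CA|² = 0.090347 m²;  d cosθ + r = +0.27204 m.
|ω_lever| = |0.0818·4.084·+0.27204| / 0.090347 = 1.0059 rad/s.

1.01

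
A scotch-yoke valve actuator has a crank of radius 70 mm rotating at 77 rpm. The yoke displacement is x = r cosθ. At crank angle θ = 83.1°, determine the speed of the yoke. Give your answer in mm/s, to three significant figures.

ω = 8.063 rad/s (from 77 rpm).
x = r cosθ ⇒ ẋ = −rω sinθ.
|v| = rω|sinθ| = 0.07·8.063·|sin 83.1°| = 0.56035 m/s = 560.35 mm/s.

560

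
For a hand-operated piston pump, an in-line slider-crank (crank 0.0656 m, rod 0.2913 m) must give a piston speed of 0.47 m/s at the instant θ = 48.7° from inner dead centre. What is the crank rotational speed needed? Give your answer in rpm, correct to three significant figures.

79.1

For an in-line slider-crank, |v_piston| = rω|sinθ|·[1 + r cosθ/√(L² − r² sin²θ)].
With r = 0.0656 m, L = 0.2913 m, θ = 48.7°: the bracketed kinematic factor |dx/dθ| = 0.056715 m.
ω = v/|dx/dθ| = 0.47/0.056715 = 8.287 rad/s.
N = 60ω/(2π) = 79.135 rpm.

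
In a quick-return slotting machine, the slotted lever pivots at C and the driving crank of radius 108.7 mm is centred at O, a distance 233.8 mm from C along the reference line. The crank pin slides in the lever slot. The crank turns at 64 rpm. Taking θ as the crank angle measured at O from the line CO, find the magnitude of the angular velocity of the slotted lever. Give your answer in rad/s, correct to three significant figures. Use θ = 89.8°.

ω = 6.702 rad/s (from 64 rpm).
Crank pin A relative to C: A = (d + r cosθ, r sinθ); lever angle φ = atan2(r sinθ, d + r cosθ).
Differentiating tanφ: φ̇ = rω(d cosθ + r)/(d² + r² + 2dr cosθ).
d² + r² + 2dr cosθ = |CA|² = 0.0666556 m²;  d cosθ + r = +0.10952 m.
|ω_lever| = |0.1087·6.702·+0.10952| / 0.0666556 = 1.197 rad/s.

1.20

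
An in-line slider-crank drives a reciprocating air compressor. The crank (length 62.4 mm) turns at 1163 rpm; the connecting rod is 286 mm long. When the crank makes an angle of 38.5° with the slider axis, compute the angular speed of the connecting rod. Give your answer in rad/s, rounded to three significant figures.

ω = 121.8 rad/s (converted from 1163 rpm).
The rod makes angle φ with the slider axis where L sinφ = r sinθ; differentiating, L cosφ·φ̇ = r ω cosθ.
L cosφ = √(L² − r² sin²θ) = 0.28335 m.
|ω_rod| = r ω |cosθ| / √(L² − r² sin²θ) = 0.0624·121.8·0.78261/0.28335 = 20.99 rad/s.

21.0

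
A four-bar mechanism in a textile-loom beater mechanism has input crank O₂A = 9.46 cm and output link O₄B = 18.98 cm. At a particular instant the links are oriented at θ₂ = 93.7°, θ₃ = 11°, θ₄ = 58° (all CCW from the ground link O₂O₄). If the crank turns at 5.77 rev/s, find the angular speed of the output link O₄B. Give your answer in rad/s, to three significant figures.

24.5

ω₂ = 36.25 rad/s (from 5.77 rev/s).
Differentiating the loop-closure r₂e^{iθ₂}+r₃e^{iθ₃}=r₁+r₄e^{iθ₄} gives r₂ω₂e^{iθ₂}+r₃ω₃e^{iθ₃}=r₄ω₄e^{iθ₄}.
Eliminating the other unknown: ω₄ = r₂ω₂ sin(θ₂−θ₃) / [r₄ sin(θ₄−θ₃)].
Numerator sine = +0.99189; denominator sine = +0.73135.
Result = 0.0946·36.25·(+0.99189) / (0.1898·(+0.73135)) = +24.507 rad/s; magnitude 24.507 rad/s.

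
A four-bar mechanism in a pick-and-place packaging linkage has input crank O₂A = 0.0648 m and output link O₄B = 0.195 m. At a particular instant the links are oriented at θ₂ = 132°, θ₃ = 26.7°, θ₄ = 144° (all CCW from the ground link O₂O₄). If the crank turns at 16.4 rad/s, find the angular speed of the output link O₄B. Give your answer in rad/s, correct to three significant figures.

5.92

ω₂ = 16.4 rad/s
Differentiating the loop-closure r₂e^{iθ₂}+r₃e^{iθ₃}=r₁+r₄e^{iθ₄} gives r₂ω₂e^{iθ₂}+r₃ω₃e^{iθ₃}=r₄ω₄e^{iθ₄}.
Eliminating the other unknown: ω₄ = r₂ω₂ sin(θ₂−θ₃) / [r₄ sin(θ₄−θ₃)].
Numerator sine = +0.96456; denominator sine = +0.88862.
Result = 0.0648·16.4·(+0.96456) / (0.195·(+0.88862)) = +5.9156 rad/s; magnitude 5.9156 rad/s.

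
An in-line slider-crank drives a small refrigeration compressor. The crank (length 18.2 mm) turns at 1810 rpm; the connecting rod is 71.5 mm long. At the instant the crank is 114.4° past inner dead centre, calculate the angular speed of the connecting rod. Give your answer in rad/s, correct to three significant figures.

ω = 189.5 rad/s (converted from 1810 rpm).
The rod makes angle φ with the slider axis where L sinφ = r sinθ; differentiating, L cosφ·φ̇ = r ω cosθ.
L cosφ = √(L² − r² sin²θ) = 0.069552 m.
|ω_rod| = r ω |cosθ| / √(L² − r² sin²θ) = 0.0182·189.5·0.41310/0.069552 = 20.489 rad/s.

20.5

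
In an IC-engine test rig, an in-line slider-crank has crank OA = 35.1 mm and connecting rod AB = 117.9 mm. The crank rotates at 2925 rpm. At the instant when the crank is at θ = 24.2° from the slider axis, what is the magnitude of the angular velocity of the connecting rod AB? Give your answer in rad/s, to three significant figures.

83.8

ω = 306.3 rad/s (converted from 2925 rpm).
The rod makes angle φ with the slider axis where L sinφ = r sinθ; differentiating, L cosφ·φ̇ = r ω cosθ.
L cosφ = √(L² − r² sin²θ) = 0.11702 m.
|ω_rod| = r ω |cosθ| / √(L² − r² sin²θ) = 0.0351·306.3·0.91212/0.11702 = 83.803 rad/s.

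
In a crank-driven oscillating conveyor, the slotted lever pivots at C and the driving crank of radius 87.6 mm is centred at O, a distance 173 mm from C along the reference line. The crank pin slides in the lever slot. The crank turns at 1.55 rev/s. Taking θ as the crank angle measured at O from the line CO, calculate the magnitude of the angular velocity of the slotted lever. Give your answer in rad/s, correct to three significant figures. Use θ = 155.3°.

ω = 9.739 rad/s (from 1.55 rev/s).
Crank pin A relative to C: A = (d + r cosθ, r sinθ); lever angle φ = atan2(r sinθ, d + r cosθ).
Differentiating tanφ: φ̇ = rω(d cosθ + r)/(d² + r² + 2dr cosθ).
d² + r² + 2dr cosθ = |CA|² = 0.0100662 m²;  d cosθ + r = -0.069572 m.
|ω_lever| = |0.0876·9.739·-0.069572| / 0.0100662 = 5.8963 rad/s.

5.90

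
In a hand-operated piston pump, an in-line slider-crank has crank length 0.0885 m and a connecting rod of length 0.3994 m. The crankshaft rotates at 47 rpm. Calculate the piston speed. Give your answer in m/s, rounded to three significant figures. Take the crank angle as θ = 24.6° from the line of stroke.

ω = 2π·47/60 = 4.922 rad/s
For an in-line slider-crank, x = r cosθ + √(L² − r² sin²θ), so v = −rω sinθ·[1 + r cosθ/√(L² − r² sin²θ)].
With r = 0.0885 m, L = 0.3994 m, θ = 24.6°: √(L² − r² sin²θ) = 0.3977 m.
v = −0.0885·4.922·0.41628·[1 + 0.0885·0.90924/0.3977] = -0.21801 m/s.
|v| = 0.21801 m/s.

0.218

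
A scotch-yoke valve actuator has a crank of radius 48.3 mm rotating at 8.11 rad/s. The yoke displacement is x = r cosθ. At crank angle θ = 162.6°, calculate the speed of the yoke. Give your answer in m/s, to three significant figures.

0.117

ω = 8.11 rad/s
x = r cosθ ⇒ ẋ = −rω sinθ.
|v| = rω|sinθ| = 0.0483·8.11·|sin 162.6°| = 0.11714 m/s.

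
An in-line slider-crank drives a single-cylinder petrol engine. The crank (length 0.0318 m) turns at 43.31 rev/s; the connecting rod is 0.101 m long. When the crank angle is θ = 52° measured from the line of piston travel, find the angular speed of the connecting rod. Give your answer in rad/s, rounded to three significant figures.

54.5

ω = 272.1 rad/s (converted from 43.31 rev/s).
The rod makes angle φ with the slider axis where L sinφ = r sinθ; differentiating, L cosφ·φ̇ = r ω cosθ.
L cosφ = √(L² − r² sin²θ) = 0.097842 m.
|ω_rod| = r ω |cosθ| / √(L² − r² sin²θ) = 0.0318·272.1·0.61566/0.097842 = 54.452 rad/s.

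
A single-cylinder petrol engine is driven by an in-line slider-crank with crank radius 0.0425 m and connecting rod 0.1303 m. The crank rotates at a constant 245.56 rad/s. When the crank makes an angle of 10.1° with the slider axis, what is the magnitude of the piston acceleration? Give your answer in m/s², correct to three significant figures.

ω = 245.6 rad/s
x(θ) = r cosθ + √(L² − r² sin²θ); with ω constant, a = ω²·d²x/dθ².
d²x/dθ² = −r cosθ − r²(cos2θ)/√u − r⁴ sin²2θ/(4u^{3/2}),  u = L² − r² sin²θ = 0.0169225 m².
Substituting r = 0.0425 m, L = 0.1303 m, θ = 10.1°: d²x/dθ² = -0.054917 m.
a = ω²·d²x/dθ² = (245.6)²·(-0.054917) = -3311.4 m/s²;  |a| = 3311.4 m/s².

3310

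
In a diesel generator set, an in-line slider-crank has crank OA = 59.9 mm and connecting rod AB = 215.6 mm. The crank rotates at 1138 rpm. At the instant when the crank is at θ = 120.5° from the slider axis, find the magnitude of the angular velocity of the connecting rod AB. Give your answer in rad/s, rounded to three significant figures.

17.3

ω = 119.2 rad/s (converted from 1138 rpm).
The rod makes angle φ with the slider axis where L sinφ = r sinθ; differentiating, L cosφ·φ̇ = r ω cosθ.
L cosφ = √(L² − r² sin²θ) = 0.20933 m.
|ω_rod| = r ω |cosθ| / √(L² − r² sin²θ) = 0.0599·119.2·0.50754/0.20933 = 17.307 rad/s.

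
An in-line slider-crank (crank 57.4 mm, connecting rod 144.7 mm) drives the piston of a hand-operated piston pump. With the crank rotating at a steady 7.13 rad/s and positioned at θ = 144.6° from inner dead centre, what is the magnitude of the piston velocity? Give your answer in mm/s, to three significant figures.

158

ω = 7.13 rad/s
For an in-line slider-crank, x = r cosθ + √(L² − r² sin²θ), so v = −rω sinθ·[1 + r cosθ/√(L² − r² sin²θ)].
With r = 0.0574 m, L = 0.1447 m, θ = 144.6°: √(L² − r² sin²θ) = 0.14083 m.
v = −0.0574·7.13·0.57928·[1 + 0.0574·-0.81513/0.14083] = -0.15831 m/s.
|v| = 0.15831 m/s = 158.31 mm/s.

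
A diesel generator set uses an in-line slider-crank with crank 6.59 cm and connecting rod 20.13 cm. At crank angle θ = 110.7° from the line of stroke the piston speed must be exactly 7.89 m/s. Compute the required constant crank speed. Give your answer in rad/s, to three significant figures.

146

For an in-line slider-crank, |v_piston| = rω|sinθ|·[1 + r cosθ/√(L² − r² sin²θ)].
With r = 0.0659 m, L = 0.2013 m, θ = 110.7°: the bracketed kinematic factor |dx/dθ| = 0.054152 m.
ω = v/|dx/dθ| = 7.89/0.054152 = 145.7 rad/s.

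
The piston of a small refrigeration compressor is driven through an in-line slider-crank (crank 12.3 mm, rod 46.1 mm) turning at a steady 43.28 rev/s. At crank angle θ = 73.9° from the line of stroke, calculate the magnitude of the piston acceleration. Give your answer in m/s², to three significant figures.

ω = 2π·43.3 = 271.9 rad/s
x(θ) = r cosθ + √(L² − r² sin²θ); with ω constant, a = ω²·d²x/dθ².
d²x/dθ² = −r cosθ − r²(cos2θ)/√u − r⁴ sin²2θ/(4u^{3/2}),  u = L² − r² sin²θ = 0.00198555 m².
Substituting r = 0.0123 m, L = 0.0461 m, θ = 73.9°: d²x/dθ² = -0.00055631 m.
a = ω²·d²x/dθ² = (271.9)²·(-0.00055631) = -41.139 m/s²;  |a| = 41.139 m/s².

41.1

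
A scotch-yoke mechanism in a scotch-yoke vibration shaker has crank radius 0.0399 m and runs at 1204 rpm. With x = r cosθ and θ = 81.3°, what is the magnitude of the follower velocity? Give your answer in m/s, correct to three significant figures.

4.97

ω = 126.1 rad/s (from 1204 rpm).
x = r cosθ ⇒ ẋ = −rω sinθ.
|v| = rω|sinθ| = 0.0399·126.1·|sin 81.3°| = 4.9728 m/s.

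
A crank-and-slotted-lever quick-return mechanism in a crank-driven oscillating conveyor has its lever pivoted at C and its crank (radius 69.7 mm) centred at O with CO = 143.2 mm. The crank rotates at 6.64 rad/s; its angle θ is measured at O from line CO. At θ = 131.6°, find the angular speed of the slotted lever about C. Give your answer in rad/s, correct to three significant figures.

0.970

ω = 6.64 rad/s
Crank pin A relative to C: A = (d + r cosθ, r sinθ); lever angle φ = atan2(r sinθ, d + r cosθ).
Differentiating tanφ: φ̇ = rω(d cosθ + r)/(d² + r² + 2dr cosθ).
d² + r² + 2dr cosθ = |CA|² = 0.012111 m²;  d cosθ + r = -0.025374 m.
|ω_lever| = |0.0697·6.64·-0.025374| / 0.012111 = 0.96965 rad/s.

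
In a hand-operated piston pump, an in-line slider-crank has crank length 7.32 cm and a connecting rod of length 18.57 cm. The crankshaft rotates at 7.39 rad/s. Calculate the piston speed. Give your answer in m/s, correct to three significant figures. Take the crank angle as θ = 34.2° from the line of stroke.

ω = 7.39 rad/s
For an in-line slider-crank, x = r cosθ + √(L² − r² sin²θ), so v = −rω sinθ·[1 + r cosθ/√(L² − r² sin²θ)].
With r = 0.0732 m, L = 0.1857 m, θ = 34.2°: √(L² − r² sin²θ) = 0.18108 m.
v = −0.0732·7.39·0.56208·[1 + 0.0732·0.82708/0.18108] = -0.40571 m/s.
|v| = 0.40571 m/s.

0.406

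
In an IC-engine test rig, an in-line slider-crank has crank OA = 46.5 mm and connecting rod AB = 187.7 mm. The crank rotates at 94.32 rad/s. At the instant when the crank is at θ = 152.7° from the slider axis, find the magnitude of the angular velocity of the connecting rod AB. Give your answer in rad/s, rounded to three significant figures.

ω = 94.32 rad/s
The rod makes angle φ with the slider axis where L sinφ = r sinθ; differentiating, L cosφ·φ̇ = r ω cosθ.
L cosφ = √(L² − r² sin²θ) = 0.18648 m.
|ω_rod| = r ω |cosθ| / √(L² − r² sin²θ) = 0.0465·94.32·0.88862/0.18648 = 20.899 rad/s.

20.9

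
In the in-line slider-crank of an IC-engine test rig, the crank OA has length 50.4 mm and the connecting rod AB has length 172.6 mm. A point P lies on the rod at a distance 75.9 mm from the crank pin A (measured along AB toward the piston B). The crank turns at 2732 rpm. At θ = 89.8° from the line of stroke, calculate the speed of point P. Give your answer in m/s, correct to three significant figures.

14.4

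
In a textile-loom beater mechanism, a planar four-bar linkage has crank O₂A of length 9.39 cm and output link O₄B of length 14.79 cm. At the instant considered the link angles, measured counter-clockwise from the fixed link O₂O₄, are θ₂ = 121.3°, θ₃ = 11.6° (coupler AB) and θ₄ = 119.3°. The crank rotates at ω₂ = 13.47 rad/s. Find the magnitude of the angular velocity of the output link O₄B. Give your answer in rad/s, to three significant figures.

8.45

ω₂ = 13.47 rad/s
Differentiating the loop-closure r₂e^{iθ₂}+r₃e^{iθ₃}=r₁+r₄e^{iθ₄} gives r₂ω₂e^{iθ₂}+r₃ω₃e^{iθ₃}=r₄ω₄e^{iθ₄}.
Eliminating the other unknown: ω₄ = r₂ω₂ sin(θ₂−θ₃) / [r₄ sin(θ₄−θ₃)].
Numerator sine = +0.94147; denominator sine = +0.95266.
Result = 0.0939·13.47·(+0.94147) / (0.1479·(+0.95266)) = +8.4515 rad/s; magnitude 8.4515 rad/s.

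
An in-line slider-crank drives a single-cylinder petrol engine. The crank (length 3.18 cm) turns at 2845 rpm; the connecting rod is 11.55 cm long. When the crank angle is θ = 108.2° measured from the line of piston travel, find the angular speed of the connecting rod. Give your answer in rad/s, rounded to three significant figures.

26.5

ω = 297.9 rad/s (converted from 2845 rpm).
The rod makes angle φ with the slider axis where L sinφ = r sinθ; differentiating, L cosφ·φ̇ = r ω cosθ.
L cosφ = √(L² − r² sin²θ) = 0.11148 m.
|ω_rod| = r ω |cosθ| / √(L² − r² sin²θ) = 0.0318·297.9·0.31233/0.11148 = 26.544 rad/s.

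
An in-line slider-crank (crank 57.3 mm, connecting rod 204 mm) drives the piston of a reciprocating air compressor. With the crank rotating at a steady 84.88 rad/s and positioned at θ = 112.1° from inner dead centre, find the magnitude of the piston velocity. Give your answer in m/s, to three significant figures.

ω = 84.88 rad/s
For an in-line slider-crank, x = r cosθ + √(L² − r² sin²θ), so v = −rω sinθ·[1 + r cosθ/√(L² − r² sin²θ)].
With r = 0.0573 m, L = 0.204 m, θ = 112.1°: √(L² − r² sin²θ) = 0.19697 m.
v = −0.0573·84.88·0.92653·[1 + 0.0573·-0.37622/0.19697] = -4.0131 m/s.
|v| = 4.0131 m/s.

4.01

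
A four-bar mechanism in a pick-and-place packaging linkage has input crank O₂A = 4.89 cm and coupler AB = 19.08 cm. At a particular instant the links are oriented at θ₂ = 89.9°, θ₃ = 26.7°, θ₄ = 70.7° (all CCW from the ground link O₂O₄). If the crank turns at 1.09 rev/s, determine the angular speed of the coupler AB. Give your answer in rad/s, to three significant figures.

ω₂ = 6.849 rad/s (from 1.09 rev/s).
Differentiating the loop-closure r₂e^{iθ₂}+r₃e^{iθ₃}=r₁+r₄e^{iθ₄} gives r₂ω₂e^{iθ₂}+r₃ω₃e^{iθ₃}=r₄ω₄e^{iθ₄}.
Eliminating the other unknown: ω₃ = r₂ω₂ sin(θ₄−θ₂) / [r₃ sin(θ₃−θ₄)].
Numerator sine = -0.32887; denominator sine = -0.69466.
Result = 0.0489·6.849·(-0.32887) / (0.1908·(-0.69466)) = +0.83097 rad/s; magnitude 0.83097 rad/s.

0.831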